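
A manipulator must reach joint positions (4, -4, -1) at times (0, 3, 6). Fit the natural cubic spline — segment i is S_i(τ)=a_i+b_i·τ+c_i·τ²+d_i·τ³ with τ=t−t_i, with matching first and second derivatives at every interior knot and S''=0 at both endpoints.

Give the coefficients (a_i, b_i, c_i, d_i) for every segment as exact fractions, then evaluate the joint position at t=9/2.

  seg 0: a=4 b=-43/12 c=0 d=11/108
  seg 1: a=-4 b=-5/6 c=11/12 d=-11/108
S(9/2) = -113/32

Δ: Δ0=-8/3, Δ1=1
row 1: diag=12, rhs=22; c'=1/4, d'=11/6
back: M1=11/6
M: M0=0, M1=11/6, M2=0
seg 0: a=4, c=M0/2=0, d=(M1−M0)/(6·3)=11/108, b=Δ0−h0·(2M0+M1)/6=-43/12
seg 1: a=-4, c=M1/2=11/12, d=(M2−M1)/(6·3)=-11/108, b=Δ1−h1·(2M1+M2)/6=-5/6
t_q=9/2 → seg 1, τ=3/2; S=-4+-5/6·τ+11/12·τ²+-11/108·τ³=-113/32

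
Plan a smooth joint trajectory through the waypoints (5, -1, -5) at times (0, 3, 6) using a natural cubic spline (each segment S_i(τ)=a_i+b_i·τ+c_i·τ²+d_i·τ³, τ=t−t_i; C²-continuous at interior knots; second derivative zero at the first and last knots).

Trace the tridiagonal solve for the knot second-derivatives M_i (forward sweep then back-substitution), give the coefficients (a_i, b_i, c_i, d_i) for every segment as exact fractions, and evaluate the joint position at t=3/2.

Δ: Δ0=-2, Δ1=-4/3
row 1: diag=12, rhs=4; c'=1/4, d'=1/3
back: M1=1/3
M: M0=0, M1=1/3, M2=0
seg 0: a=5, c=M0/2=0, d=(M1−M0)/(6·3)=1/54, b=Δ0−h0·(2M0+M1)/6=-13/6
seg 1: a=-1, c=M1/2=1/6, d=(M2−M1)/(6·3)=-1/54, b=Δ1−h1·(2M1+M2)/6=-5/3
t_q=3/2 → seg 0, τ=3/2; S=5+-13/6·τ+0·τ²+1/54·τ³=29/16

  seg 0: a=5 b=-13/6 c=0 d=1/54
  seg 1: a=-1 b=-5/3 c=1/6 d=-1/54
S(3/2) = 29/16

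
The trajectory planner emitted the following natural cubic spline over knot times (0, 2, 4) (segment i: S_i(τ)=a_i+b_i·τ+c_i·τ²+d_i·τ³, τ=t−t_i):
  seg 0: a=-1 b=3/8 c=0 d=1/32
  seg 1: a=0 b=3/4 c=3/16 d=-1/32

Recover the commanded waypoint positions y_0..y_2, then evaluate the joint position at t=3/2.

y_0 = S_0(0) = a_0 = -1
y_1 = S_1(0) = a_1 = 0
y_2 = S_1(2) = 2
t_q=3/2 is in segment 0 (τ=3/2); S_0(τ)=-85/256

y_0=-1 y_1=0 y_2=2
S(3/2) = -85/256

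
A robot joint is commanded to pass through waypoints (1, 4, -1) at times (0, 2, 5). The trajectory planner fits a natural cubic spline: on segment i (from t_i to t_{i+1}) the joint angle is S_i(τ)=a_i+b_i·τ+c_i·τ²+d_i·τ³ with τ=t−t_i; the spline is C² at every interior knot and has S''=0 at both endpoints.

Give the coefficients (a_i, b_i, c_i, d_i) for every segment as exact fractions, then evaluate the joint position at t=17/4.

  seg 0: a=1 b=32/15 c=0 d=-19/120
  seg 1: a=4 b=7/30 c=-19/20 d=19/180
S(17/4) = 235/256

Δ: Δ0=3/2, Δ1=-5/3
row 1: diag=10, rhs=-19; c'=3/10, d'=-19/10
back: M1=-19/10
M: M0=0, M1=-19/10, M2=0
seg 0: a=1, c=M0/2=0, d=(M1−M0)/(6·2)=-19/120, b=Δ0−h0·(2M0+M1)/6=32/15
seg 1: a=4, c=M1/2=-19/20, d=(M2−M1)/(6·3)=19/180, b=Δ1−h1·(2M1+M2)/6=7/30
t_q=17/4 → seg 1, τ=9/4; S=4+7/30·τ+-19/20·τ²+19/180·τ³=235/256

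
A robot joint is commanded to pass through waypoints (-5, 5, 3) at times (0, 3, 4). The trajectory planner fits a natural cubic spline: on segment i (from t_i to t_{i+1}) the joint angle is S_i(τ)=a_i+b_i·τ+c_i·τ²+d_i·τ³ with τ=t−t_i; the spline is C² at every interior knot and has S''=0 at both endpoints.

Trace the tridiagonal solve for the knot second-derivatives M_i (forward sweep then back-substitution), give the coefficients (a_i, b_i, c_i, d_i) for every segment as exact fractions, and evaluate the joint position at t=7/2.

Δ: Δ0=10/3, Δ1=-2
row 1: diag=8, rhs=-32; c'=1/8, d'=-4
back: M1=-4
M: M0=0, M1=-4, M2=0
seg 0: a=-5, c=M0/2=0, d=(M1−M0)/(6·3)=-2/9, b=Δ0−h0·(2M0+M1)/6=16/3
seg 1: a=5, c=M1/2=-2, d=(M2−M1)/(6·1)=2/3, b=Δ1−h1·(2M1+M2)/6=-2/3
t_q=7/2 → seg 1, τ=1/2; S=5+-2/3·τ+-2·τ²+2/3·τ³=17/4

  seg 0: a=-5 b=16/3 c=0 d=-2/9
  seg 1: a=5 b=-2/3 c=-2 d=2/3
S(7/2) = 17/4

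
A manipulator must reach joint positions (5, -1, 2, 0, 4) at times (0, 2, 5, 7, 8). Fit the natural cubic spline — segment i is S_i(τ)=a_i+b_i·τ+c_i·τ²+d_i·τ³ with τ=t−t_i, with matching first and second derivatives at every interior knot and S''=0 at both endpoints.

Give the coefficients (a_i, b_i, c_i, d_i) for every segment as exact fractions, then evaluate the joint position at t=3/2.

  seg 0: a=5 b=-1049/253 c=0 d=145/506
  seg 1: a=-1 b=-179/253 c=435/253 d=-97/253
  seg 2: a=2 b=-188/253 c=-438/253 d=811/1012
  seg 3: a=0 b=493/253 c=1557/506 d=-519/506
S(3/2) = -1021/4048

Δ: Δ0=-3, Δ1=1, Δ2=-1, Δ3=4
row 1: diag=10, rhs=24; c'=3/10, d'=12/5
row 2: denom=10−3·3/10=91/10; d'=(-12−3·12/5)/(91/10)=-192/91
row 3: denom=6−2·20/91=506/91; d'=(30−2·-192/91)/(506/91)=1557/253
back: M3=1557/253
back: M2=-192/91−20/91·1557/253=-876/253
back: M1=12/5−3/10·-876/253=870/253
M: M0=0, M1=870/253, M2=-876/253, M3=1557/253, M4=0
seg 0: a=5, c=M0/2=0, d=(M1−M0)/(6·2)=145/506, b=Δ0−h0·(2M0+M1)/6=-1049/253
seg 1: a=-1, c=M1/2=435/253, d=(M2−M1)/(6·3)=-97/253, b=Δ1−h1·(2M1+M2)/6=-179/253
seg 2: a=2, c=M2/2=-438/253, d=(M3−M2)/(6·2)=811/1012, b=Δ2−h2·(2M2+M3)/6=-188/253
seg 3: a=0, c=M3/2=1557/506, d=(M4−M3)/(6·1)=-519/506, b=Δ3−h3·(2M3+M4)/6=493/253
t_q=3/2 → seg 0, τ=3/2; S=5+-1049/253·τ+0·τ²+145/506·τ³=-1021/4048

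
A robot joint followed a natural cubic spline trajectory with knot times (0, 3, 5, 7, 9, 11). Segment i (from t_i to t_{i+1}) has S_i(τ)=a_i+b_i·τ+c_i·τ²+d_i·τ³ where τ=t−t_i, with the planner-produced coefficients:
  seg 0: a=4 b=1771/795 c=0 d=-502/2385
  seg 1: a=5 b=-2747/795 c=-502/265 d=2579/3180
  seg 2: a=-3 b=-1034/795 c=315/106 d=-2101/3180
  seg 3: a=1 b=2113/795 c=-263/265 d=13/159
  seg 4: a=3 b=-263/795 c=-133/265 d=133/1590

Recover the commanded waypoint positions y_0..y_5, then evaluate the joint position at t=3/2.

y_0 = S_0(0) = a_0 = 4
y_1 = S_1(0) = a_1 = 5
y_2 = S_2(0) = a_2 = -3
y_3 = S_3(0) = a_3 = 1
y_4 = S_4(0) = a_4 = 3
y_5 = S_4(2) = 1
t_q=3/2 is in segment 0 (τ=3/2); S_0(τ)=7029/1060

y_0=4 y_1=5 y_2=-3 y_3=1 y_4=3 y_5=1
S(3/2) = 7029/1060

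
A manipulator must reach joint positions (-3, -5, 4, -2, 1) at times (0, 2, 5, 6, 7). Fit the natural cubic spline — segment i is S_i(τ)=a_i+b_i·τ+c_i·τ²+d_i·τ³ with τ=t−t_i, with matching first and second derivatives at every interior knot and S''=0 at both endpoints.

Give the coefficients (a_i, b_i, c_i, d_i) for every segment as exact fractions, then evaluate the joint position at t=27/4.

  seg 0: a=-3 b=-396/137 c=0 d=259/548
  seg 1: a=-5 b=381/137 c=777/274 d=-757/822
  seg 2: a=4 b=-1389/274 c=-747/137 d=1239/274
  seg 3: a=-2 b=-330/137 c=2223/274 d=-741/274
S(27/4) = -6731/17536

Δ: Δ0=-1, Δ1=3, Δ2=-6, Δ3=3
row 1: diag=10, rhs=24; c'=3/10, d'=12/5
row 2: denom=8−3·3/10=71/10; d'=(-54−3·12/5)/(71/10)=-612/71
row 3: denom=4−1·10/71=274/71; d'=(54−1·-612/71)/(274/71)=2223/137
back: M3=2223/137
back: M2=-612/71−10/71·2223/137=-1494/137
back: M1=12/5−3/10·-1494/137=777/137
M: M0=0, M1=777/137, M2=-1494/137, M3=2223/137, M4=0
seg 0: a=-3, c=M0/2=0, d=(M1−M0)/(6·2)=259/548, b=Δ0−h0·(2M0+M1)/6=-396/137
seg 1: a=-5, c=M1/2=777/274, d=(M2−M1)/(6·3)=-757/822, b=Δ1−h1·(2M1+M2)/6=381/137
seg 2: a=4, c=M2/2=-747/137, d=(M3−M2)/(6·1)=1239/274, b=Δ2−h2·(2M2+M3)/6=-1389/274
seg 3: a=-2, c=M3/2=2223/274, d=(M4−M3)/(6·1)=-741/274, b=Δ3−h3·(2M3+M4)/6=-330/137
t_q=27/4 → seg 3, τ=3/4; S=-2+-330/137·τ+2223/274·τ²+-741/274·τ³=-6731/17536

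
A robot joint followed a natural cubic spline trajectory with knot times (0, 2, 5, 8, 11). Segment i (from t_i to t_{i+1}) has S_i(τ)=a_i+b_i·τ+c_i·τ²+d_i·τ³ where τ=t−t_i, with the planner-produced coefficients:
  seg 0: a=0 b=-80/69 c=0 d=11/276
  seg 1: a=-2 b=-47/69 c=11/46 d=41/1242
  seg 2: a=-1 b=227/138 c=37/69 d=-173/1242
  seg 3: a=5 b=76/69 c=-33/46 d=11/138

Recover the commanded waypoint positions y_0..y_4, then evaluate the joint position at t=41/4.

y_0=0 y_1=-2 y_2=-1 y_3=5 y_4=4
S(41/4) = 13997/2944

y_0 = S_0(0) = a_0 = 0
y_1 = S_1(0) = a_1 = -2
y_2 = S_2(0) = a_2 = -1
y_3 = S_3(0) = a_3 = 5
y_4 = S_3(3) = 4
t_q=41/4 is in segment 3 (τ=9/4); S_3(τ)=13997/2944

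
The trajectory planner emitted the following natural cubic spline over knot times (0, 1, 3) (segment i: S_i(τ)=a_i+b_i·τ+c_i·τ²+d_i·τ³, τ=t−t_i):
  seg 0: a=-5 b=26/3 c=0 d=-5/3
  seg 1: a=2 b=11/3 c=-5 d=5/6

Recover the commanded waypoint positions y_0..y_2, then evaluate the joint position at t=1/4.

y_0=-5 y_1=2 y_2=-4
S(1/4) = -183/64

y_0 = S_0(0) = a_0 = -5
y_1 = S_1(0) = a_1 = 2
y_2 = S_1(2) = -4
t_q=1/4 is in segment 0 (τ=1/4); S_0(τ)=-183/64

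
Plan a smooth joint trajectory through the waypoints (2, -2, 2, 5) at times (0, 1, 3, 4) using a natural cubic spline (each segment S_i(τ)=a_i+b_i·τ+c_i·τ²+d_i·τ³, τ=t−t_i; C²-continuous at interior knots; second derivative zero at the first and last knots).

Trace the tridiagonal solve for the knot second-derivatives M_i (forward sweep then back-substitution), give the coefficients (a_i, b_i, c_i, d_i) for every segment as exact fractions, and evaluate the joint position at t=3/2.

  seg 0: a=2 b=-81/16 c=0 d=17/16
  seg 1: a=-2 b=-15/8 c=51/16 d=-5/8
  seg 2: a=2 b=27/8 c=-9/16 d=3/16
S(3/2) = -71/32

Δ: Δ0=-4, Δ1=2, Δ2=3
row 1: diag=6, rhs=36; c'=1/3, d'=6
row 2: denom=6−2·1/3=16/3; d'=(6−2·6)/(16/3)=-9/8
back: M2=-9/8
back: M1=6−1/3·-9/8=51/8
M: M0=0, M1=51/8, M2=-9/8, M3=0
seg 0: a=2, c=M0/2=0, d=(M1−M0)/(6·1)=17/16, b=Δ0−h0·(2M0+M1)/6=-81/16
seg 1: a=-2, c=M1/2=51/16, d=(M2−M1)/(6·2)=-5/8, b=Δ1−h1·(2M1+M2)/6=-15/8
seg 2: a=2, c=M2/2=-9/16, d=(M3−M2)/(6·1)=3/16, b=Δ2−h2·(2M2+M3)/6=27/8
t_q=3/2 → seg 1, τ=1/2; S=-2+-15/8·τ+51/16·τ²+-5/8·τ³=-71/32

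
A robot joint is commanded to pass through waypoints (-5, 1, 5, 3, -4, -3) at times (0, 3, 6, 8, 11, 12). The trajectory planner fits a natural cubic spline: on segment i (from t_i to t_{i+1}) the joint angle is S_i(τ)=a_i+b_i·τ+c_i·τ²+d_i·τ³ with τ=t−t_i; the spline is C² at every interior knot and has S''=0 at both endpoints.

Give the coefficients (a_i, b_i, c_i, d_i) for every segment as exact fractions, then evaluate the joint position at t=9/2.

Δ: Δ0=2, Δ1=4/3, Δ2=-1, Δ3=-7/3, Δ4=1
row 1: diag=12, rhs=-4; c'=1/4, d'=-1/3
row 2: denom=10−3·1/4=37/4; d'=(-14−3·-1/3)/(37/4)=-52/37
row 3: denom=10−2·8/37=354/37; d'=(-8−2·-52/37)/(354/37)=-32/59
row 4: denom=8−3·37/118=833/118; d'=(20−3·-32/59)/(833/118)=2552/833
back: M4=2552/833
back: M3=-32/59−37/118·2552/833=-1252/833
back: M2=-52/37−8/37·-1252/833=-900/833
back: M1=-1/3−1/4·-900/833=-158/2499
M: M0=0, M1=-158/2499, M2=-900/833, M3=-1252/833, M4=2552/833, M5=0
seg 0: a=-5, c=M0/2=0, d=(M1−M0)/(6·3)=-79/22491, b=Δ0−h0·(2M0+M1)/6=5077/2499
seg 1: a=1, c=M1/2=-79/2499, d=(M2−M1)/(6·3)=-1271/22491, b=Δ1−h1·(2M1+M2)/6=4840/2499
seg 2: a=5, c=M2/2=-450/833, d=(M3−M2)/(6·2)=-88/2499, b=Δ2−h2·(2M2+M3)/6=79/357
seg 3: a=3, c=M3/2=-626/833, d=(M4−M3)/(6·3)=634/2499, b=Δ3−h3·(2M3+M4)/6=-5903/2499
seg 4: a=-4, c=M4/2=1276/833, d=(M5−M4)/(6·1)=-1276/2499, b=Δ4−h4·(2M4+M5)/6=-53/2499
t_q=9/2 → seg 1, τ=3/2; S=1+4840/2499·τ+-79/2499·τ²+-1271/22491·τ³=24279/6664

  seg 0: a=-5 b=5077/2499 c=0 d=-79/22491
  seg 1: a=1 b=4840/2499 c=-79/2499 d=-1271/22491
  seg 2: a=5 b=79/357 c=-450/833 d=-88/2499
  seg 3: a=3 b=-5903/2499 c=-626/833 d=634/2499
  seg 4: a=-4 b=-53/2499 c=1276/833 d=-1276/2499
S(9/2) = 24279/6664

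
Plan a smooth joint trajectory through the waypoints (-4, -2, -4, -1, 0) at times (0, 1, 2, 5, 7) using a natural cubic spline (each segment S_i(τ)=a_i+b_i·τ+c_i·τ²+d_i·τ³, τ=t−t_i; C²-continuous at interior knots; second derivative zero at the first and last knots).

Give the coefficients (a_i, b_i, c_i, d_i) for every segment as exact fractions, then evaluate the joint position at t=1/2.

  seg 0: a=-4 b=1727/548 c=0 d=-631/548
  seg 1: a=-2 b=-83/274 c=-1893/548 d=963/548
  seg 2: a=-4 b=-1063/548 c=249/137 d=-153/548
  seg 3: a=-1 b=391/274 c=-381/548 d=127/1096
S(1/2) = -11259/4384

Δ: Δ0=2, Δ1=-2, Δ2=1, Δ3=1/2
row 1: diag=4, rhs=-24; c'=1/4, d'=-6
row 2: denom=8−1·1/4=31/4; d'=(18−1·-6)/(31/4)=96/31
row 3: denom=10−3·12/31=274/31; d'=(-3−3·96/31)/(274/31)=-381/274
back: M3=-381/274
back: M2=96/31−12/31·-381/274=498/137
back: M1=-6−1/4·498/137=-1893/274
M: M0=0, M1=-1893/274, M2=498/137, M3=-381/274, M4=0
seg 0: a=-4, c=M0/2=0, d=(M1−M0)/(6·1)=-631/548, b=Δ0−h0·(2M0+M1)/6=1727/548
seg 1: a=-2, c=M1/2=-1893/548, d=(M2−M1)/(6·1)=963/548, b=Δ1−h1·(2M1+M2)/6=-83/274
seg 2: a=-4, c=M2/2=249/137, d=(M3−M2)/(6·3)=-153/548, b=Δ2−h2·(2M2+M3)/6=-1063/548
seg 3: a=-1, c=M3/2=-381/548, d=(M4−M3)/(6·2)=127/1096, b=Δ3−h3·(2M3+M4)/6=391/274
t_q=1/2 → seg 0, τ=1/2; S=-4+1727/548·τ+0·τ²+-631/548·τ³=-11259/4384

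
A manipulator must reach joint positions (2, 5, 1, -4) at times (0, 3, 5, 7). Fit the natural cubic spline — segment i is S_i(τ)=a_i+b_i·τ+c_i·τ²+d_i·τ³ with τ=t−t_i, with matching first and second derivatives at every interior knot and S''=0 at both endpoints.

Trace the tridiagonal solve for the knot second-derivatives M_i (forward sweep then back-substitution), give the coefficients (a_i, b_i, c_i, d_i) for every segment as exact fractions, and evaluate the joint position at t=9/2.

  seg 0: a=2 b=145/76 c=0 d=-23/228
  seg 1: a=5 b=-31/38 c=-69/76 d=3/19
  seg 2: a=1 b=-97/38 c=3/76 d=-1/152
S(9/2) = 689/304

Δ: Δ0=1, Δ1=-2, Δ2=-5/2
row 1: diag=10, rhs=-18; c'=1/5, d'=-9/5
row 2: denom=8−2·1/5=38/5; d'=(-3−2·-9/5)/(38/5)=3/38
back: M2=3/38
back: M1=-9/5−1/5·3/38=-69/38
M: M0=0, M1=-69/38, M2=3/38, M3=0
seg 0: a=2, c=M0/2=0, d=(M1−M0)/(6·3)=-23/228, b=Δ0−h0·(2M0+M1)/6=145/76
seg 1: a=5, c=M1/2=-69/76, d=(M2−M1)/(6·2)=3/19, b=Δ1−h1·(2M1+M2)/6=-31/38
seg 2: a=1, c=M2/2=3/76, d=(M3−M2)/(6·2)=-1/152, b=Δ2−h2·(2M2+M3)/6=-97/38
t_q=9/2 → seg 1, τ=3/2; S=5+-31/38·τ+-69/76·τ²+3/19·τ³=689/304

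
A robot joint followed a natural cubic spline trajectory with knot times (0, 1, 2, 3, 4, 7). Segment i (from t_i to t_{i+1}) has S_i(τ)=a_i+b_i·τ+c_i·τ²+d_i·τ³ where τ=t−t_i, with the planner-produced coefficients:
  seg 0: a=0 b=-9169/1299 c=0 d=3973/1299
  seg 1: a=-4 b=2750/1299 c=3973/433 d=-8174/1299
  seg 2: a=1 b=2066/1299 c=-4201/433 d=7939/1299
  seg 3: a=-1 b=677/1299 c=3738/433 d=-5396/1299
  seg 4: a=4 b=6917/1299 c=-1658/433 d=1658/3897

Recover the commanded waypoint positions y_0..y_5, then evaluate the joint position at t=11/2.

y_0=0 y_1=-4 y_2=1 y_3=-1 y_4=4 y_5=-3
S(11/2) = 8327/1732

y_0 = S_0(0) = a_0 = 0
y_1 = S_1(0) = a_1 = -4
y_2 = S_2(0) = a_2 = 1
y_3 = S_3(0) = a_3 = -1
y_4 = S_4(0) = a_4 = 4
y_5 = S_4(3) = -3
t_q=11/2 is in segment 4 (τ=3/2); S_4(τ)=8327/1732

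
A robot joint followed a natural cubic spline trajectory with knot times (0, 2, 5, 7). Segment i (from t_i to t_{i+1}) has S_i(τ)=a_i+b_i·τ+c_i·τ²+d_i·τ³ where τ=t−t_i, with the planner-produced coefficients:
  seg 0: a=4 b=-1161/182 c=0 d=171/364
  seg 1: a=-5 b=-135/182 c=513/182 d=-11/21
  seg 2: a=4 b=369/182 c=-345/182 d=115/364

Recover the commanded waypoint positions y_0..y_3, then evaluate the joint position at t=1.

y_0 = S_0(0) = a_0 = 4
y_1 = S_1(0) = a_1 = -5
y_2 = S_2(0) = a_2 = 4
y_3 = S_2(2) = 3
t_q=1 is in segment 0 (τ=1); S_0(τ)=-695/364

y_0=4 y_1=-5 y_2=4 y_3=3
S(1) = -695/364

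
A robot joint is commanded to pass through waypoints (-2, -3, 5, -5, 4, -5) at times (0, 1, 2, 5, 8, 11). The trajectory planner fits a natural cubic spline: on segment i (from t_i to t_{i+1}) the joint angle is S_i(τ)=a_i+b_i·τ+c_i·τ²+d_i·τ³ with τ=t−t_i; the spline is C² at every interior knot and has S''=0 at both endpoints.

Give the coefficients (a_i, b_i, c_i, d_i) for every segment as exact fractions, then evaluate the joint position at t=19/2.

Δ: Δ0=-1, Δ1=8, Δ2=-10/3, Δ3=3, Δ4=-3
row 1: diag=4, rhs=54; c'=1/4, d'=27/2
row 2: denom=8−1·1/4=31/4; d'=(-68−1·27/2)/(31/4)=-326/31
row 3: denom=12−3·12/31=336/31; d'=(38−3·-326/31)/(336/31)=77/12
row 4: denom=12−3·31/112=1251/112; d'=(-36−3·77/12)/(1251/112)=-6188/1251
back: M4=-6188/1251
back: M3=77/12−31/112·-6188/1251=9740/1251
back: M2=-326/31−12/31·9740/1251=-5642/417
back: M1=27/2−1/4·-5642/417=7040/417
M: M0=0, M1=7040/417, M2=-5642/417, M3=9740/1251, M4=-6188/1251, M5=0
seg 0: a=-2, c=M0/2=0, d=(M1−M0)/(6·1)=3520/1251, b=Δ0−h0·(2M0+M1)/6=-4771/1251
seg 1: a=-3, c=M1/2=3520/417, d=(M2−M1)/(6·1)=-6341/1251, b=Δ1−h1·(2M1+M2)/6=5789/1251
seg 2: a=5, c=M2/2=-2821/417, d=(M3−M2)/(6·3)=13333/11259, b=Δ2−h2·(2M2+M3)/6=7886/1251
seg 3: a=-5, c=M3/2=4870/1251, d=(M4−M3)/(6·3)=-7964/11259, b=Δ3−h3·(2M3+M4)/6=-2893/1251
seg 4: a=4, c=M4/2=-3094/1251, d=(M5−M4)/(6·3)=3094/11259, b=Δ4−h4·(2M4+M5)/6=2435/1251
t_q=19/2 → seg 4, τ=3/2; S=4+2435/1251·τ+-3094/1251·τ²+3094/11259·τ³=1269/556

  seg 0: a=-2 b=-4771/1251 c=0 d=3520/1251
  seg 1: a=-3 b=5789/1251 c=3520/417 d=-6341/1251
  seg 2: a=5 b=7886/1251 c=-2821/417 d=13333/11259
  seg 3: a=-5 b=-2893/1251 c=4870/1251 d=-7964/11259
  seg 4: a=4 b=2435/1251 c=-3094/1251 d=3094/11259
S(19/2) = 1269/556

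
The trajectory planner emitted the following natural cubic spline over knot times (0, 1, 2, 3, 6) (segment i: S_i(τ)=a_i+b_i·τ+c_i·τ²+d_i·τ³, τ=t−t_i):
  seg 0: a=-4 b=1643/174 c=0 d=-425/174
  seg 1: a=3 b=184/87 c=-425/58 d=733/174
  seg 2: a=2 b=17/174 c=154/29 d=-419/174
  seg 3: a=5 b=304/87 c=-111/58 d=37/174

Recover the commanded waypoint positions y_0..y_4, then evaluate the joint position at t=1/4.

y_0=-4 y_1=3 y_2=2 y_3=5 y_4=4
S(1/4) = -6227/3712

y_0 = S_0(0) = a_0 = -4
y_1 = S_1(0) = a_1 = 3
y_2 = S_2(0) = a_2 = 2
y_3 = S_3(0) = a_3 = 5
y_4 = S_3(3) = 4
t_q=1/4 is in segment 0 (τ=1/4); S_0(τ)=-6227/3712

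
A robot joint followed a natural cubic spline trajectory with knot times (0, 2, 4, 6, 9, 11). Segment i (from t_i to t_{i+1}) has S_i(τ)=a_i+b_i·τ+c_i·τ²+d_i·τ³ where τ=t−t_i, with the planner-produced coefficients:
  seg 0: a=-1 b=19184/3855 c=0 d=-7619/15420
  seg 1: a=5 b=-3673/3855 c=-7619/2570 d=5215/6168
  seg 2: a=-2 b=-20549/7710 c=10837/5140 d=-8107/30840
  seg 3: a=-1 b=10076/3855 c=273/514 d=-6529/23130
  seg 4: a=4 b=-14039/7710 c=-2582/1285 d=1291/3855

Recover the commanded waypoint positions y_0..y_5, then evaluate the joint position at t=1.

y_0=-1 y_1=5 y_2=-2 y_3=-1 y_4=4 y_5=-5
S(1) = 17899/5140

y_0 = S_0(0) = a_0 = -1
y_1 = S_1(0) = a_1 = 5
y_2 = S_2(0) = a_2 = -2
y_3 = S_3(0) = a_3 = -1
y_4 = S_4(0) = a_4 = 4
y_5 = S_4(2) = -5
t_q=1 is in segment 0 (τ=1); S_0(τ)=17899/5140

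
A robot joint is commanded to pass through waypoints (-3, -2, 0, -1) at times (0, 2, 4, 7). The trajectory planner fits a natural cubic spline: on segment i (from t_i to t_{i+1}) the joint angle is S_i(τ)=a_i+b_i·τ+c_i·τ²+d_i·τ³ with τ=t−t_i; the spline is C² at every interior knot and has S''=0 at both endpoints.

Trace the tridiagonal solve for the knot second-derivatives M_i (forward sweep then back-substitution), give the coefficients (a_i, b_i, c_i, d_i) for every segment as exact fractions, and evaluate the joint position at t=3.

Δ: Δ0=1/2, Δ1=1, Δ2=-1/3
row 1: diag=8, rhs=3; c'=1/4, d'=3/8
row 2: denom=10−2·1/4=19/2; d'=(-8−2·3/8)/(19/2)=-35/38
back: M2=-35/38
back: M1=3/8−1/4·-35/38=23/38
M: M0=0, M1=23/38, M2=-35/38, M3=0
seg 0: a=-3, c=M0/2=0, d=(M1−M0)/(6·2)=23/456, b=Δ0−h0·(2M0+M1)/6=17/57
seg 1: a=-2, c=M1/2=23/76, d=(M2−M1)/(6·2)=-29/228, b=Δ1−h1·(2M1+M2)/6=103/114
seg 2: a=0, c=M2/2=-35/76, d=(M3−M2)/(6·3)=35/684, b=Δ2−h2·(2M2+M3)/6=67/114
t_q=3 → seg 1, τ=1; S=-2+103/114·τ+23/76·τ²+-29/228·τ³=-35/38

  seg 0: a=-3 b=17/57 c=0 d=23/456
  seg 1: a=-2 b=103/114 c=23/76 d=-29/228
  seg 2: a=0 b=67/114 c=-35/76 d=35/684
S(3) = -35/38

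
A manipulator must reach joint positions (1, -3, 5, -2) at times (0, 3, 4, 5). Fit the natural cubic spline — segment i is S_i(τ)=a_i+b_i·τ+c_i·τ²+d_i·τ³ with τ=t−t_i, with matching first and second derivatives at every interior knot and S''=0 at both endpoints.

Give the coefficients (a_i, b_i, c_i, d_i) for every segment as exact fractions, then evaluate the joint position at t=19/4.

Δ: Δ0=-4/3, Δ1=8, Δ2=-7
row 1: diag=8, rhs=56; c'=1/8, d'=7
row 2: denom=4−1·1/8=31/8; d'=(-90−1·7)/(31/8)=-776/31
back: M2=-776/31
back: M1=7−1/8·-776/31=314/31
M: M0=0, M1=314/31, M2=-776/31, M3=0
seg 0: a=1, c=M0/2=0, d=(M1−M0)/(6·3)=157/279, b=Δ0−h0·(2M0+M1)/6=-595/93
seg 1: a=-3, c=M1/2=157/31, d=(M2−M1)/(6·1)=-545/93, b=Δ1−h1·(2M1+M2)/6=818/93
seg 2: a=5, c=M2/2=-388/31, d=(M3−M2)/(6·1)=388/93, b=Δ2−h2·(2M2+M3)/6=125/93
t_q=19/4 → seg 2, τ=3/4; S=5+125/93·τ+-388/31·τ²+388/93·τ³=361/496

  seg 0: a=1 b=-595/93 c=0 d=157/279
  seg 1: a=-3 b=818/93 c=157/31 d=-545/93
  seg 2: a=5 b=125/93 c=-388/31 d=388/93
S(19/4) = 361/496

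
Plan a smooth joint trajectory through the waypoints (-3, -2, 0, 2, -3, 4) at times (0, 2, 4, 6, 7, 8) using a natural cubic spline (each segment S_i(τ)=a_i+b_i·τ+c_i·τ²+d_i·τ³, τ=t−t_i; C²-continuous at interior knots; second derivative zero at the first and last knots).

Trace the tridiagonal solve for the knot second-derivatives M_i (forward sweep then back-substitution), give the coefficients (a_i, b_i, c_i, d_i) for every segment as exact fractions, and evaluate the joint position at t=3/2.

  seg 0: a=-3 b=373/626 c=0 d=-15/626
  seg 1: a=-2 b=193/626 c=-45/313 d=613/2504
  seg 2: a=0 b=836/313 c=1659/1252 d=-2705/2504
  seg 3: a=2 b=-3125/626 c=-1614/313 d=3223/626
  seg 4: a=-3 b=44/313 c=6441/626 d=-2147/626
S(3/2) = -10953/5008

Δ: Δ0=1/2, Δ1=1, Δ2=1, Δ3=-5, Δ4=7
row 1: diag=8, rhs=3; c'=1/4, d'=3/8
row 2: denom=8−2·1/4=15/2; d'=(0−2·3/8)/(15/2)=-1/10
row 3: denom=6−2·4/15=82/15; d'=(-36−2·-1/10)/(82/15)=-537/82
row 4: denom=4−1·15/82=313/82; d'=(72−1·-537/82)/(313/82)=6441/313
back: M4=6441/313
back: M3=-537/82−15/82·6441/313=-3228/313
back: M2=-1/10−4/15·-3228/313=1659/626
back: M1=3/8−1/4·1659/626=-90/313
M: M0=0, M1=-90/313, M2=1659/626, M3=-3228/313, M4=6441/313, M5=0
seg 0: a=-3, c=M0/2=0, d=(M1−M0)/(6·2)=-15/626, b=Δ0−h0·(2M0+M1)/6=373/626
seg 1: a=-2, c=M1/2=-45/313, d=(M2−M1)/(6·2)=613/2504, b=Δ1−h1·(2M1+M2)/6=193/626
seg 2: a=0, c=M2/2=1659/1252, d=(M3−M2)/(6·2)=-2705/2504, b=Δ2−h2·(2M2+M3)/6=836/313
seg 3: a=2, c=M3/2=-1614/313, d=(M4−M3)/(6·1)=3223/626, b=Δ3−h3·(2M3+M4)/6=-3125/626
seg 4: a=-3, c=M4/2=6441/626, d=(M5−M4)/(6·1)=-2147/626, b=Δ4−h4·(2M4+M5)/6=44/313
t_q=3/2 → seg 0, τ=3/2; S=-3+373/626·τ+0·τ²+-15/626·τ³=-10953/5008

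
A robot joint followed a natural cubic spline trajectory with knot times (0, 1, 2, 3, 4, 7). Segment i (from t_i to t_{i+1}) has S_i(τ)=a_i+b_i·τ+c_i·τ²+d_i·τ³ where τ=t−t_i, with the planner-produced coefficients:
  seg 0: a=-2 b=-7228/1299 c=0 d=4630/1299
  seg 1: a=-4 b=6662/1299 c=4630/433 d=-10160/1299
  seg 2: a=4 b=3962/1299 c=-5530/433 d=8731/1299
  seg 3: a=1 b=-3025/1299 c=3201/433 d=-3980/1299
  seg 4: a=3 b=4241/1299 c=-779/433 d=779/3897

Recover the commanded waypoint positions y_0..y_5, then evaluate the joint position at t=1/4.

y_0=-2 y_1=-4 y_2=4 y_3=1 y_4=3 y_5=2
S(1/4) = -46215/13856

y_0 = S_0(0) = a_0 = -2
y_1 = S_1(0) = a_1 = -4
y_2 = S_2(0) = a_2 = 4
y_3 = S_3(0) = a_3 = 1
y_4 = S_4(0) = a_4 = 3
y_5 = S_4(3) = 2
t_q=1/4 is in segment 0 (τ=1/4); S_0(τ)=-46215/13856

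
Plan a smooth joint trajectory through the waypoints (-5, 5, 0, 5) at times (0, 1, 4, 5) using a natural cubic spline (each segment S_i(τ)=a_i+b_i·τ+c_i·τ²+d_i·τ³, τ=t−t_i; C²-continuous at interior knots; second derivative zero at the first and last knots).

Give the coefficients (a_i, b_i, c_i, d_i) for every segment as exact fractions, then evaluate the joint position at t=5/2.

Δ: Δ0=10, Δ1=-5/3, Δ2=5
row 1: diag=8, rhs=-70; c'=3/8, d'=-35/4
row 2: denom=8−3·3/8=55/8; d'=(40−3·-35/4)/(55/8)=106/11
back: M2=106/11
back: M1=-35/4−3/8·106/11=-136/11
M: M0=0, M1=-136/11, M2=106/11, M3=0
seg 0: a=-5, c=M0/2=0, d=(M1−M0)/(6·1)=-68/33, b=Δ0−h0·(2M0+M1)/6=398/33
seg 1: a=5, c=M1/2=-68/11, d=(M2−M1)/(6·3)=11/9, b=Δ1−h1·(2M1+M2)/6=194/33
seg 2: a=0, c=M2/2=53/11, d=(M3−M2)/(6·1)=-53/33, b=Δ2−h2·(2M2+M3)/6=59/33
t_q=5/2 → seg 1, τ=3/2; S=5+194/33·τ+-68/11·τ²+11/9·τ³=355/88

  seg 0: a=-5 b=398/33 c=0 d=-68/33
  seg 1: a=5 b=194/33 c=-68/11 d=11/9
  seg 2: a=0 b=59/33 c=53/11 d=-53/33
S(5/2) = 355/88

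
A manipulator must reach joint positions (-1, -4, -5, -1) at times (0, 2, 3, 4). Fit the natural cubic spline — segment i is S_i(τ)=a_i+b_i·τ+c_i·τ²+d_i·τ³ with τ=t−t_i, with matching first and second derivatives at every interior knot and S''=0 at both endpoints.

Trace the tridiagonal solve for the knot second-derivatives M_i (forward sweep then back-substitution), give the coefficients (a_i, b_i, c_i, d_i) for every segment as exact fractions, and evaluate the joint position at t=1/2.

Δ: Δ0=-3/2, Δ1=-1, Δ2=4
row 1: diag=6, rhs=3; c'=1/6, d'=1/2
row 2: denom=4−1·1/6=23/6; d'=(30−1·1/2)/(23/6)=177/23
back: M2=177/23
back: M1=1/2−1/6·177/23=-18/23
M: M0=0, M1=-18/23, M2=177/23, M3=0
seg 0: a=-1, c=M0/2=0, d=(M1−M0)/(6·2)=-3/46, b=Δ0−h0·(2M0+M1)/6=-57/46
seg 1: a=-4, c=M1/2=-9/23, d=(M2−M1)/(6·1)=65/46, b=Δ1−h1·(2M1+M2)/6=-93/46
seg 2: a=-5, c=M2/2=177/46, d=(M3−M2)/(6·1)=-59/46, b=Δ2−h2·(2M2+M3)/6=33/23
t_q=1/2 → seg 0, τ=1/2; S=-1+-57/46·τ+0·τ²+-3/46·τ³=-599/368

  seg 0: a=-1 b=-57/46 c=0 d=-3/46
  seg 1: a=-4 b=-93/46 c=-9/23 d=65/46
  seg 2: a=-5 b=33/23 c=177/46 d=-59/46
S(1/2) = -599/368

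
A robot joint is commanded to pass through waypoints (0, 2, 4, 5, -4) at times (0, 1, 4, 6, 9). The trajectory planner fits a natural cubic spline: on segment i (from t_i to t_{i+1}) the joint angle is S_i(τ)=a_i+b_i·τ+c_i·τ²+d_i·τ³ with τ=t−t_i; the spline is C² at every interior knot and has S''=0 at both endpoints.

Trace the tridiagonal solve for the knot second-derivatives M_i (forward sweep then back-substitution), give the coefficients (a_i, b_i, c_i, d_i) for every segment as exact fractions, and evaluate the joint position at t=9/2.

Δ: Δ0=2, Δ1=2/3, Δ2=1/2, Δ3=-3
row 1: diag=8, rhs=-8; c'=3/8, d'=-1
row 2: denom=10−3·3/8=71/8; d'=(-1−3·-1)/(71/8)=16/71
row 3: denom=10−2·16/71=678/71; d'=(-21−2·16/71)/(678/71)=-1523/678
back: M3=-1523/678
back: M2=16/71−16/71·-1523/678=248/339
back: M1=-1−3/8·248/339=-144/113
M: M0=0, M1=-144/113, M2=248/339, M3=-1523/678, M4=0
seg 0: a=0, c=M0/2=0, d=(M1−M0)/(6·1)=-24/113, b=Δ0−h0·(2M0+M1)/6=250/113
seg 1: a=2, c=M1/2=-72/113, d=(M2−M1)/(6·3)=340/3051, b=Δ1−h1·(2M1+M2)/6=178/113
seg 2: a=4, c=M2/2=124/339, d=(M3−M2)/(6·2)=-673/2712, b=Δ2−h2·(2M2+M3)/6=86/113
seg 3: a=5, c=M3/2=-1523/1356, d=(M4−M3)/(6·3)=1523/12204, b=Δ3−h3·(2M3+M4)/6=-511/678
t_q=9/2 → seg 2, τ=1/2; S=4+86/113·τ+124/339·τ²+-673/2712·τ³=32117/7232

  seg 0: a=0 b=250/113 c=0 d=-24/113
  seg 1: a=2 b=178/113 c=-72/113 d=340/3051
  seg 2: a=4 b=86/113 c=124/339 d=-673/2712
  seg 3: a=5 b=-511/678 c=-1523/1356 d=1523/12204
S(9/2) = 32117/7232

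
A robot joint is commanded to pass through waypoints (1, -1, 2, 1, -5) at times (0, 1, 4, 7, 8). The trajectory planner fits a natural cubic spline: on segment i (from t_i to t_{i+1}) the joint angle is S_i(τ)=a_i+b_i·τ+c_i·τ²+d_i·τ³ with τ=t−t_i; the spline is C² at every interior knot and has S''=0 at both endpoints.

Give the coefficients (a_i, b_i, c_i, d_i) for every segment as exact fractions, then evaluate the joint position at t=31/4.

Δ: Δ0=-2, Δ1=1, Δ2=-1/3, Δ3=-6
row 1: diag=8, rhs=18; c'=3/8, d'=9/4
row 2: denom=12−3·3/8=87/8; d'=(-8−3·9/4)/(87/8)=-118/87
row 3: denom=8−3·8/29=208/29; d'=(-34−3·-118/87)/(208/29)=-217/52
back: M3=-217/52
back: M2=-118/87−8/29·-217/52=-8/39
back: M1=9/4−3/8·-8/39=121/52
M: M0=0, M1=121/52, M2=-8/39, M3=-217/52, M4=0
seg 0: a=1, c=M0/2=0, d=(M1−M0)/(6·1)=121/312, b=Δ0−h0·(2M0+M1)/6=-745/312
seg 1: a=-1, c=M1/2=121/104, d=(M2−M1)/(6·3)=-395/2808, b=Δ1−h1·(2M1+M2)/6=-191/156
seg 2: a=2, c=M2/2=-4/39, d=(M3−M2)/(6·3)=-619/2808, b=Δ2−h2·(2M2+M3)/6=47/24
seg 3: a=1, c=M3/2=-217/104, d=(M4−M3)/(6·1)=217/312, b=Δ3−h3·(2M3+M4)/6=-719/156
t_q=31/4 → seg 3, τ=3/4; S=1+-719/156·τ+-217/104·τ²+217/312·τ³=-22211/6656

  seg 0: a=1 b=-745/312 c=0 d=121/312
  seg 1: a=-1 b=-191/156 c=121/104 d=-395/2808
  seg 2: a=2 b=47/24 c=-4/39 d=-619/2808
  seg 3: a=1 b=-719/156 c=-217/104 d=217/312
S(31/4) = -22211/6656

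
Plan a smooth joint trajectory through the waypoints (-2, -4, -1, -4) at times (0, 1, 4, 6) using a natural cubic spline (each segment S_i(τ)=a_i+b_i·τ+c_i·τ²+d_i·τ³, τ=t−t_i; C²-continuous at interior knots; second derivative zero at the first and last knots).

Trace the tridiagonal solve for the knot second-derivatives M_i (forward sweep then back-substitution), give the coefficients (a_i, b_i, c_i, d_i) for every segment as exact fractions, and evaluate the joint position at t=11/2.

  seg 0: a=-2 b=-359/142 c=0 d=75/142
  seg 1: a=-4 b=-67/71 c=225/142 d=-133/426
  seg 2: a=-1 b=19/142 c=-87/71 d=29/142
S(11/2) = -3257/1136

Δ: Δ0=-2, Δ1=1, Δ2=-3/2
row 1: diag=8, rhs=18; c'=3/8, d'=9/4
row 2: denom=10−3·3/8=71/8; d'=(-15−3·9/4)/(71/8)=-174/71
back: M2=-174/71
back: M1=9/4−3/8·-174/71=225/71
M: M0=0, M1=225/71, M2=-174/71, M3=0
seg 0: a=-2, c=M0/2=0, d=(M1−M0)/(6·1)=75/142, b=Δ0−h0·(2M0+M1)/6=-359/142
seg 1: a=-4, c=M1/2=225/142, d=(M2−M1)/(6·3)=-133/426, b=Δ1−h1·(2M1+M2)/6=-67/71
seg 2: a=-1, c=M2/2=-87/71, d=(M3−M2)/(6·2)=29/142, b=Δ2−h2·(2M2+M3)/6=19/142
t_q=11/2 → seg 2, τ=3/2; S=-1+19/142·τ+-87/71·τ²+29/142·τ³=-3257/1136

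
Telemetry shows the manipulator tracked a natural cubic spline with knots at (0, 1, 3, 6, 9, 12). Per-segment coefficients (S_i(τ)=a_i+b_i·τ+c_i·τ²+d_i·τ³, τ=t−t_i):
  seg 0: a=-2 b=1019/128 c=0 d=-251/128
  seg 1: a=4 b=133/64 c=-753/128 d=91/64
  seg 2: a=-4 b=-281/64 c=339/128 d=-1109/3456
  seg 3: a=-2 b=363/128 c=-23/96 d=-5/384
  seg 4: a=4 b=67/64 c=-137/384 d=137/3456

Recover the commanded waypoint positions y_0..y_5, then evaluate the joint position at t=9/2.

y_0=-2 y_1=4 y_2=-4 y_3=-2 y_4=4 y_5=5
S(9/2) = -5847/1024

y_0 = S_0(0) = a_0 = -2
y_1 = S_1(0) = a_1 = 4
y_2 = S_2(0) = a_2 = -4
y_3 = S_3(0) = a_3 = -2
y_4 = S_4(0) = a_4 = 4
y_5 = S_4(3) = 5
t_q=9/2 is in segment 2 (τ=3/2); S_2(τ)=-5847/1024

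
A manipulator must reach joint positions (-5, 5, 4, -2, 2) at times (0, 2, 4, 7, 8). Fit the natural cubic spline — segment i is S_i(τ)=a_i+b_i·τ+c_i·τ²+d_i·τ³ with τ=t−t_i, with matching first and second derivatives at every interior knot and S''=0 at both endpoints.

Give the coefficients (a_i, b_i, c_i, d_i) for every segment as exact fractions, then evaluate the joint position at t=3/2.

Δ: Δ0=5, Δ1=-1/2, Δ2=-2, Δ3=4
row 1: diag=8, rhs=-33; c'=1/4, d'=-33/8
row 2: denom=10−2·1/4=19/2; d'=(-9−2·-33/8)/(19/2)=-3/38
row 3: denom=8−3·6/19=134/19; d'=(36−3·-3/38)/(134/19)=1377/268
back: M3=1377/268
back: M2=-3/38−6/19·1377/268=-114/67
back: M1=-33/8−1/4·-114/67=-1983/536
M: M0=0, M1=-1983/536, M2=-114/67, M3=1377/268, M4=0
seg 0: a=-5, c=M0/2=0, d=(M1−M0)/(6·2)=-661/2144, b=Δ0−h0·(2M0+M1)/6=3341/536
seg 1: a=5, c=M1/2=-1983/1072, d=(M2−M1)/(6·2)=357/2144, b=Δ1−h1·(2M1+M2)/6=679/268
seg 2: a=4, c=M2/2=-57/67, d=(M3−M2)/(6·3)=611/1608, b=Δ2−h2·(2M2+M3)/6=-1537/536
seg 3: a=-2, c=M3/2=1377/536, d=(M4−M3)/(6·1)=-459/536, b=Δ3−h3·(2M3+M4)/6=613/268
t_q=3/2 → seg 0, τ=3/2; S=-5+3341/536·τ+0·τ²+-661/2144·τ³=56761/17152

  seg 0: a=-5 b=3341/536 c=0 d=-661/2144
  seg 1: a=5 b=679/268 c=-1983/1072 d=357/2144
  seg 2: a=4 b=-1537/536 c=-57/67 d=611/1608
  seg 3: a=-2 b=613/268 c=1377/536 d=-459/536
S(3/2) = 56761/17152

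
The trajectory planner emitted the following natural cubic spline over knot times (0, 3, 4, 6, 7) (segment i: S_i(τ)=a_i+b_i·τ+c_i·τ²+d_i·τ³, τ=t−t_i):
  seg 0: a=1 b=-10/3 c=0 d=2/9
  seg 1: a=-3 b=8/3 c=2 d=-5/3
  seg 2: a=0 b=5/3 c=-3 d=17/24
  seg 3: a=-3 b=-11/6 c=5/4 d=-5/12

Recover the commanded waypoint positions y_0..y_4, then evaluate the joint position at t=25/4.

y_0=1 y_1=-3 y_2=0 y_3=-3 y_4=-4
S(25/4) = -867/256

y_0 = S_0(0) = a_0 = 1
y_1 = S_1(0) = a_1 = -3
y_2 = S_2(0) = a_2 = 0
y_3 = S_3(0) = a_3 = -3
y_4 = S_3(1) = -4
t_q=25/4 is in segment 3 (τ=1/4); S_3(τ)=-867/256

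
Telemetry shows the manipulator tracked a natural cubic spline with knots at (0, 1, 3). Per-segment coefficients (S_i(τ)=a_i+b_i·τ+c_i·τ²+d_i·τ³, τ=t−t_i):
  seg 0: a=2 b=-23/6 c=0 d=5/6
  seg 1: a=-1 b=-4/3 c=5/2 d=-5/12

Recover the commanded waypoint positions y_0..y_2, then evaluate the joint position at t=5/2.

y_0=2 y_1=-1 y_2=3
S(5/2) = 39/32

y_0 = S_0(0) = a_0 = 2
y_1 = S_1(0) = a_1 = -1
y_2 = S_1(2) = 3
t_q=5/2 is in segment 1 (τ=3/2); S_1(τ)=39/32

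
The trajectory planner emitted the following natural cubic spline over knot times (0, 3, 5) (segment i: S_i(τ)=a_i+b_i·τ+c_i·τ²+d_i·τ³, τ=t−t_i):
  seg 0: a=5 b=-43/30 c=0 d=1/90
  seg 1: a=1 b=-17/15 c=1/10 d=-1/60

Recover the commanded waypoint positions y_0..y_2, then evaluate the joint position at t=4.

y_0=5 y_1=1 y_2=-1
S(4) = -1/20

y_0 = S_0(0) = a_0 = 5
y_1 = S_1(0) = a_1 = 1
y_2 = S_1(2) = -1
t_q=4 is in segment 1 (τ=1); S_1(τ)=-1/20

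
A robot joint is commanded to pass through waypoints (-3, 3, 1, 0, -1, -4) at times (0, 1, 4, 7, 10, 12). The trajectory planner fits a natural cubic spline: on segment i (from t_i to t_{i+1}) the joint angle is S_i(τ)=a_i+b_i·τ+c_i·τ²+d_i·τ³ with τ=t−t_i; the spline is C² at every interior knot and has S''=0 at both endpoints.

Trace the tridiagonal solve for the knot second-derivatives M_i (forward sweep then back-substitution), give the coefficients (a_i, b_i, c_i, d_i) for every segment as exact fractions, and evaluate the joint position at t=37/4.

  seg 0: a=-3 b=41321/5958 c=0 d=-5573/5958
  seg 1: a=3 b=12301/2979 c=-5573/1986 d=21583/53622
  seg 2: a=1 b=-10963/5958 c=2432/2979 d=-5615/53622
  seg 3: a=0 b=688/2979 c=-751/5958 d=-1109/53622
  seg 4: a=-1 b=-6457/5958 c=-310/993 d=155/2979
S(37/4) = -15001/42368

Δ: Δ0=6, Δ1=-2/3, Δ2=-1/3, Δ3=-1/3, Δ4=-3/2
row 1: diag=8, rhs=-40; c'=3/8, d'=-5
row 2: denom=12−3·3/8=87/8; d'=(2−3·-5)/(87/8)=136/87
row 3: denom=12−3·8/29=324/29; d'=(0−3·136/87)/(324/29)=-34/81
row 4: denom=10−3·29/108=331/36; d'=(-7−3·-34/81)/(331/36)=-620/993
back: M4=-620/993
back: M3=-34/81−29/108·-620/993=-751/2979
back: M2=136/87−8/29·-751/2979=4864/2979
back: M1=-5−3/8·4864/2979=-5573/993
M: M0=0, M1=-5573/993, M2=4864/2979, M3=-751/2979, M4=-620/993, M5=0
seg 0: a=-3, c=M0/2=0, d=(M1−M0)/(6·1)=-5573/5958, b=Δ0−h0·(2M0+M1)/6=41321/5958
seg 1: a=3, c=M1/2=-5573/1986, d=(M2−M1)/(6·3)=21583/53622, b=Δ1−h1·(2M1+M2)/6=12301/2979
seg 2: a=1, c=M2/2=2432/2979, d=(M3−M2)/(6·3)=-5615/53622, b=Δ2−h2·(2M2+M3)/6=-10963/5958
seg 3: a=0, c=M3/2=-751/5958, d=(M4−M3)/(6·3)=-1109/53622, b=Δ3−h3·(2M3+M4)/6=688/2979
seg 4: a=-1, c=M4/2=-310/993, d=(M5−M4)/(6·2)=155/2979, b=Δ4−h4·(2M4+M5)/6=-6457/5958
t_q=37/4 → seg 3, τ=9/4; S=0+688/2979·τ+-751/5958·τ²+-1109/53622·τ³=-15001/42368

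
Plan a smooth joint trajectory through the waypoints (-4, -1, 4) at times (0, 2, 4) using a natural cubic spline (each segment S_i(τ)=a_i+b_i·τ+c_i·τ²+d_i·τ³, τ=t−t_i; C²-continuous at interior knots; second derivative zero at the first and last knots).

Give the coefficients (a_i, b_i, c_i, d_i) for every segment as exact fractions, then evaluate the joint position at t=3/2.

  seg 0: a=-4 b=5/4 c=0 d=1/16
  seg 1: a=-1 b=2 c=3/8 d=-1/16
S(3/2) = -245/128

Δ: Δ0=3/2, Δ1=5/2
row 1: diag=8, rhs=6; c'=1/4, d'=3/4
back: M1=3/4
M: M0=0, M1=3/4, M2=0
seg 0: a=-4, c=M0/2=0, d=(M1−M0)/(6·2)=1/16, b=Δ0−h0·(2M0+M1)/6=5/4
seg 1: a=-1, c=M1/2=3/8, d=(M2−M1)/(6·2)=-1/16, b=Δ1−h1·(2M1+M2)/6=2
t_q=3/2 → seg 0, τ=3/2; S=-4+5/4·τ+0·τ²+1/16·τ³=-245/128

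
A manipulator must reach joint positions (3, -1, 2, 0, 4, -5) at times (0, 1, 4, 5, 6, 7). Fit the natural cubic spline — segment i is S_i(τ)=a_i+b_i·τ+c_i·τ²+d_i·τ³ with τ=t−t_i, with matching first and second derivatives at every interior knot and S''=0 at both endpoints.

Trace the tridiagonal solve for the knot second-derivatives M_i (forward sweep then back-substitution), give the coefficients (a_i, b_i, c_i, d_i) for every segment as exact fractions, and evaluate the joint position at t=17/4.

  seg 0: a=3 b=-3998/793 c=0 d=826/793
  seg 1: a=-1 b=-1520/793 c=2478/793 d=-569/793
  seg 2: a=2 b=-155/61 c=-2643/793 d=3072/793
  seg 3: a=0 b=1915/793 c=6573/793 d=-5316/793
  seg 4: a=4 b=-887/793 c=-9375/793 d=3125/793
S(17/4) = 15441/12688

Δ: Δ0=-4, Δ1=1, Δ2=-2, Δ3=4, Δ4=-9
row 1: diag=8, rhs=30; c'=3/8, d'=15/4
row 2: denom=8−3·3/8=55/8; d'=(-18−3·15/4)/(55/8)=-234/55
row 3: denom=4−1·8/55=212/55; d'=(36−1·-234/55)/(212/55)=1107/106
row 4: denom=4−1·55/212=793/212; d'=(-78−1·1107/106)/(793/212)=-18750/793
back: M4=-18750/793
back: M3=1107/106−55/212·-18750/793=13146/793
back: M2=-234/55−8/55·13146/793=-5286/793
back: M1=15/4−3/8·-5286/793=4956/793
M: M0=0, M1=4956/793, M2=-5286/793, M3=13146/793, M4=-18750/793, M5=0
seg 0: a=3, c=M0/2=0, d=(M1−M0)/(6·1)=826/793, b=Δ0−h0·(2M0+M1)/6=-3998/793
seg 1: a=-1, c=M1/2=2478/793, d=(M2−M1)/(6·3)=-569/793, b=Δ1−h1·(2M1+M2)/6=-1520/793
seg 2: a=2, c=M2/2=-2643/793, d=(M3−M2)/(6·1)=3072/793, b=Δ2−h2·(2M2+M3)/6=-155/61
seg 3: a=0, c=M3/2=6573/793, d=(M4−M3)/(6·1)=-5316/793, b=Δ3−h3·(2M3+M4)/6=1915/793
seg 4: a=4, c=M4/2=-9375/793, d=(M5−M4)/(6·1)=3125/793, b=Δ4−h4·(2M4+M5)/6=-887/793
t_q=17/4 → seg 2, τ=1/4; S=2+-155/61·τ+-2643/793·τ²+3072/793·τ³=15441/12688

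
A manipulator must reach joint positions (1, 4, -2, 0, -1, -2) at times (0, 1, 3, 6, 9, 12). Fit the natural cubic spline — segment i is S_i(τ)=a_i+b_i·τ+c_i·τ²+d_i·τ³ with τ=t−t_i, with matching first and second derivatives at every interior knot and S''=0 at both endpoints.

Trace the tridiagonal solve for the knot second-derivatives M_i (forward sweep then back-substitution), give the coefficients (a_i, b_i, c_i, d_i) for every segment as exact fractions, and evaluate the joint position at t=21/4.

  seg 0: a=1 b=1625/384 c=0 d=-473/384
  seg 1: a=4 b=103/192 c=-473/128 d=185/192
  seg 2: a=-2 b=-515/192 c=267/128 d=-1117/3456
  seg 3: a=0 b=425/384 c=-79/96 d=395/3456
  seg 4: a=-1 b=-143/192 c=79/384 d=-79/3456
S(21/4) = -9475/8192

Δ: Δ0=3, Δ1=-3, Δ2=2/3, Δ3=-1/3, Δ4=-1/3
row 1: diag=6, rhs=-36; c'=1/3, d'=-6
row 2: denom=10−2·1/3=28/3; d'=(22−2·-6)/(28/3)=51/14
row 3: denom=12−3·9/28=309/28; d'=(-6−3·51/14)/(309/28)=-158/103
row 4: denom=12−3·28/103=1152/103; d'=(0−3·-158/103)/(1152/103)=79/192
back: M4=79/192
back: M3=-158/103−28/103·79/192=-79/48
back: M2=51/14−9/28·-79/48=267/64
back: M1=-6−1/3·267/64=-473/64
M: M0=0, M1=-473/64, M2=267/64, M3=-79/48, M4=79/192, M5=0
seg 0: a=1, c=M0/2=0, d=(M1−M0)/(6·1)=-473/384, b=Δ0−h0·(2M0+M1)/6=1625/384
seg 1: a=4, c=M1/2=-473/128, d=(M2−M1)/(6·2)=185/192, b=Δ1−h1·(2M1+M2)/6=103/192
seg 2: a=-2, c=M2/2=267/128, d=(M3−M2)/(6·3)=-1117/3456, b=Δ2−h2·(2M2+M3)/6=-515/192
seg 3: a=0, c=M3/2=-79/96, d=(M4−M3)/(6·3)=395/3456, b=Δ3−h3·(2M3+M4)/6=425/384
seg 4: a=-1, c=M4/2=79/384, d=(M5−M4)/(6·3)=-79/3456, b=Δ4−h4·(2M4+M5)/6=-143/192
t_q=21/4 → seg 2, τ=9/4; S=-2+-515/192·τ+267/128·τ²+-1117/3456·τ³=-9475/8192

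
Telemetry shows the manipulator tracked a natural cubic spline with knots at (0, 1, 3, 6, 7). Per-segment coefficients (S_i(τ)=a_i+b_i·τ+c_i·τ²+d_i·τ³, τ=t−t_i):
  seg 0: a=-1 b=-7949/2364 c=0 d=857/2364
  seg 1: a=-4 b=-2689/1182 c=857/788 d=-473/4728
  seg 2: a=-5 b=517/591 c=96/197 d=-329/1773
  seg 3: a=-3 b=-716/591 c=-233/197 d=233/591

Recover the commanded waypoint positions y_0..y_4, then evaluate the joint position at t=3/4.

y_0=-1 y_1=-4 y_2=-5 y_3=-3 y_4=-5
S(3/4) = -169903/50432

y_0 = S_0(0) = a_0 = -1
y_1 = S_1(0) = a_1 = -4
y_2 = S_2(0) = a_2 = -5
y_3 = S_3(0) = a_3 = -3
y_4 = S_3(1) = -5
t_q=3/4 is in segment 0 (τ=3/4); S_0(τ)=-169903/50432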